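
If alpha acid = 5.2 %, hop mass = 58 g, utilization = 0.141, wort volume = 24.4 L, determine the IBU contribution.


IBU = (α/100)·mass·U·1000 / V
IBU = (5.2/100)·58·0.141·1000 / 24.4

17.4285 IBU


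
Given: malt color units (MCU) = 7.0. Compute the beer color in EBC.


SRM = 1.4922·MCU^0.6859;  EBC = SRM·1.97
SRM = 1.4922·7.0^0.6859 = 5.6687
EBC = 5.6687·1.97

11.1672 EBC


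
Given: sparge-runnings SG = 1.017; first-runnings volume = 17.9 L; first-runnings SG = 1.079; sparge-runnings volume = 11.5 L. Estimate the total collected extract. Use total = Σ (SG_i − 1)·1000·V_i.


first = (1.079 − 1)·1000·17.9 = 1414.1000
sparge = (1.017 − 1)·1000·11.5 = 195.5000
total = 1414.1000 + 195.5000

1609.6000 gravity·L


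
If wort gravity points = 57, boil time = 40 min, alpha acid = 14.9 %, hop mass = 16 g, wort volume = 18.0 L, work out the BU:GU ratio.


U = 1.65·0.000125^(GP/1000)·(1−e^(−0.04t))/4.15;  IBU = (α/100)·m·U·1000/V;  BU:GU = IBU/GP
U = 1.65·0.000125^(57/1000)·(1−e^(−0.04·40))/4.15 = 0.1901
IBU = (14.9/100)·16·0.1901·1000/18.0 = 25.1798
BU:GU = 25.1798/57

0.4418


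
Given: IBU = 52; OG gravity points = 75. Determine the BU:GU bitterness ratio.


BU:GU = IBU / OG_points
BU:GU = 52 / 75

0.6933


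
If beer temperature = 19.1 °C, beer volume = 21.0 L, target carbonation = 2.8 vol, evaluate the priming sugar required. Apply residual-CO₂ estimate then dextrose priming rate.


residual = 14.695·(0.01821 + 0.09011·e^(−0.04·T));  sugar = (target − residual)·4.0·V
residual = 14.695·(0.01821 + 0.09011·e^(−0.04·19.1)) = 0.8844
sugar = (2.8 − 0.8844)·4.0·21.0

160.9111 g


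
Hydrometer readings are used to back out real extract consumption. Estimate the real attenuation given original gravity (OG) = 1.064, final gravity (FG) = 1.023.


AA = (OG−FG)/(OG−1)·100;  RA = AA·0.8192
AA = (1.064 − 1.023)/(1.064 − 1)·100 = 64.0625
RA = 64.0625·0.8192

52.4800 %


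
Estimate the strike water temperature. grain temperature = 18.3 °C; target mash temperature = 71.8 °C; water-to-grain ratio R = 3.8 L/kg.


T_strike = (0.41/R)·(T_mash − T_grain) + T_mash
T_strike = (0.41/3.8)·(71.8 − 18.3) + 71.8

77.5724 °C


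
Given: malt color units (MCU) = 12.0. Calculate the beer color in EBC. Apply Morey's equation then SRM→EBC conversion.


SRM = 1.4922·MCU^0.6859;  EBC = SRM·1.97
SRM = 1.4922·12.0^0.6859 = 8.2042
EBC = 8.2042·1.97

16.1623 EBC


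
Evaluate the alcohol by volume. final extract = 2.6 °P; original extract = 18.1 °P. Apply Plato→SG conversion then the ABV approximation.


SG = 259/(259 − P);  ABV = (OG − FG)·131.25
OG = 259/(259 − 18.1) = 1.0751
FG = 259/(259 − 2.6) = 1.0101
ABV = (1.0751 − 1.0101)·131.25

8.5305 % ABV


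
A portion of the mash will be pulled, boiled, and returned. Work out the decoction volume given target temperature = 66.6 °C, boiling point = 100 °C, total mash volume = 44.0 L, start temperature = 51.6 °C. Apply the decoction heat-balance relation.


V_dec = V_total·(T_target − T_start)/(T_boil − T_start)
V_dec = 44.0·(66.6 − 51.6)/(100 − 51.6)

13.6364 L


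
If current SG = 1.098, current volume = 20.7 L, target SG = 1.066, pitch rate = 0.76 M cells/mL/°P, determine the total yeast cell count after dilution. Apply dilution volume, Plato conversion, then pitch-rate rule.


V_w = V·((SG_c−1)/(SG_t−1)−1);  °P = 259 − 259/SG_t;  cells = rate·(V+V_w)·°P
V_w = 20.7·((1.098−1)/(1.066−1)−1) = 10.0364
V_final = 20.7 + 10.0364 = 30.7364
°P = 259 − 259/1.066 = 16.0356
cells = 0.76·30.7364·16.0356

374.5869 billion cells


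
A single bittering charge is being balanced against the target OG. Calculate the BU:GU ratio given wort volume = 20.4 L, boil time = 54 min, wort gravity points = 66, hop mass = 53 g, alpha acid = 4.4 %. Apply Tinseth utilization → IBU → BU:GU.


U = 1.65·0.000125^(GP/1000)·(1−e^(−0.04t))/4.15;  IBU = (α/100)·m·U·1000/V;  BU:GU = IBU/GP
U = 1.65·0.000125^(66/1000)·(1−e^(−0.04·54))/4.15 = 0.1944
IBU = (4.4/100)·53·0.1944·1000/20.4 = 22.2185
BU:GU = 22.2185/66

0.3366


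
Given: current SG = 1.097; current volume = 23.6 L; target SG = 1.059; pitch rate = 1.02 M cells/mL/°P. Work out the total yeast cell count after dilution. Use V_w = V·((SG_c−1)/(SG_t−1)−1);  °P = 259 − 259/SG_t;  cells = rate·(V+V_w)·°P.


V_w = 23.6·((1.097−1)/(1.059−1)−1) = 15.2000
V_final = 23.6 + 15.2000 = 38.8000
°P = 259 − 259/1.059 = 14.4297
cells = 1.02·38.8000·14.4297

571.0679 billion cells


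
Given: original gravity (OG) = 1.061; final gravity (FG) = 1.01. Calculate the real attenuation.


AA = (OG−FG)/(OG−1)·100;  RA = AA·0.8192
AA = (1.061 − 1.01)/(1.061 − 1)·100 = 83.6066
RA = 83.6066·0.8192

68.4905 %


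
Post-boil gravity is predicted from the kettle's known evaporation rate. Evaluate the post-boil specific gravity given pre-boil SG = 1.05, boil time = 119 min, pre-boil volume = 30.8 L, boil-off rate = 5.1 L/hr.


V_post = V_pre − rate·(t/60);  SG_post = 1 + (SG_pre−1)·V_pre/V_post
V_post = 30.8 − 5.1·(119/60) = 20.6850
SG_post = 1 + (1.05 − 1)·30.8/20.6850

1.0745


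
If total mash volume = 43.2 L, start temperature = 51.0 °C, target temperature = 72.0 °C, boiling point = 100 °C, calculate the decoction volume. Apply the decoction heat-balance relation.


V_dec = V_total·(T_target − T_start)/(T_boil − T_start)
V_dec = 43.2·(72.0 − 51.0)/(100 − 51.0)

18.5143 L


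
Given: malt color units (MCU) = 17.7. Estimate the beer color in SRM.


SRM = 1.4922 · MCU^0.6859
SRM = 1.4922 · 17.7^0.6859

10.7106 SRM


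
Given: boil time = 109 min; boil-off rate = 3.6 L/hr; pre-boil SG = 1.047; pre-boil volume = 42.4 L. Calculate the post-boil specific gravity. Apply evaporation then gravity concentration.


V_post = V_pre − rate·(t/60);  SG_post = 1 + (SG_pre−1)·V_pre/V_post
V_post = 42.4 − 3.6·(109/60) = 35.8600
SG_post = 1 + (1.047 − 1)·42.4/35.8600

1.0556


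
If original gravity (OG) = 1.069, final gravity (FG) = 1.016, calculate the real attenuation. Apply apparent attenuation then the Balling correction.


AA = (OG−FG)/(OG−1)·100;  RA = AA·0.8192
AA = (1.069 − 1.016)/(1.069 − 1)·100 = 76.8116
RA = 76.8116·0.8192

62.9241 %


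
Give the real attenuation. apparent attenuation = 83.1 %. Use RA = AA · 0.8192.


RA = 83.1 · 0.8192

68.0755 %


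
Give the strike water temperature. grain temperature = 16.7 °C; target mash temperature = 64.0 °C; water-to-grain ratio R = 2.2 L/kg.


T_strike = (0.41/R)·(T_mash − T_grain) + T_mash
T_strike = (0.41/2.2)·(64.0 − 16.7) + 64.0

72.8150 °C


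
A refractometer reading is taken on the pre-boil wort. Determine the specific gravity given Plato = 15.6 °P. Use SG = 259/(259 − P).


SG = 259/(259 − 15.6)

1.0641


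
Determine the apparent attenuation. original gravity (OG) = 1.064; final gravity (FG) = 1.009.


AA = (OG − FG)/(OG − 1) · 100
AA = (1.064 − 1.009)/(1.064 − 1) · 100

85.9375 %


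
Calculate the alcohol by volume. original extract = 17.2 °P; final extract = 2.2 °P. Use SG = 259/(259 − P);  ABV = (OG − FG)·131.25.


OG = 259/(259 − 17.2) = 1.0711
FG = 259/(259 − 2.2) = 1.0086
ABV = (1.0711 − 1.0086)·131.25

8.2118 % ABV


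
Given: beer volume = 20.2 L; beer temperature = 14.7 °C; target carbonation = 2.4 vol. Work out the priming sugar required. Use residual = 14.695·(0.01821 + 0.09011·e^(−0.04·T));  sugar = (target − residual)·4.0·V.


residual = 14.695·(0.01821 + 0.09011·e^(−0.04·14.7)) = 1.0031
sugar = (2.4 − 1.0031)·4.0·20.2

112.8706 g


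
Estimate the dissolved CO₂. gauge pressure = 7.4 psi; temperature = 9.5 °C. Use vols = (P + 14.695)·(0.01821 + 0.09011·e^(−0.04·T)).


vols = (7.4 + 14.695)·(0.01821 + 0.09011·e^(−0.04·9.5))

1.7639 volumes


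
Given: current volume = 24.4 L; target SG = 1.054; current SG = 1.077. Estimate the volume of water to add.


V_water = V·((SG_curr − 1)/(SG_target − 1) − 1)
V_water = 24.4·((1.077 − 1)/(1.054 − 1) − 1)

10.3926 L


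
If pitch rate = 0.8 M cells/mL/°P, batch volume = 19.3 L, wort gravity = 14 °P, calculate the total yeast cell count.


cells (billions) = rate · V_L · °P
cells = 0.8 · 19.3 · 14

216.1600 billion cells


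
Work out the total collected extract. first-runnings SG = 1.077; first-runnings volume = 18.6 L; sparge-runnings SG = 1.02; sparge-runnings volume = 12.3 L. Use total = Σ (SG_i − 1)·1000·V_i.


first = (1.077 − 1)·1000·18.6 = 1432.2000
sparge = (1.02 − 1)·1000·12.3 = 246.0000
total = 1432.2000 + 246.0000

1678.2000 gravity·L


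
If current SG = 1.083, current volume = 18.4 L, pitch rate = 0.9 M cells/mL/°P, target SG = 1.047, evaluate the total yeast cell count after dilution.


V_w = V·((SG_c−1)/(SG_t−1)−1);  °P = 259 − 259/SG_t;  cells = rate·(V+V_w)·°P
V_w = 18.4·((1.083−1)/(1.047−1)−1) = 14.0936
V_final = 18.4 + 14.0936 = 32.4936
°P = 259 − 259/1.047 = 11.6266
cells = 0.9·32.4936·11.6266

340.0099 billion cells


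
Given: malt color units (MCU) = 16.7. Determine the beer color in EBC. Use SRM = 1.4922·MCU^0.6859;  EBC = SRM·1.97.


SRM = 1.4922·16.7^0.6859 = 10.2917
EBC = 10.2917·1.97

20.2747 EBC


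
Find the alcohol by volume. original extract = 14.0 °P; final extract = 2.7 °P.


SG = 259/(259 − P);  ABV = (OG − FG)·131.25
OG = 259/(259 − 14.0) = 1.0571
FG = 259/(259 − 2.7) = 1.0105
ABV = (1.0571 − 1.0105)·131.25

6.1173 % ABV


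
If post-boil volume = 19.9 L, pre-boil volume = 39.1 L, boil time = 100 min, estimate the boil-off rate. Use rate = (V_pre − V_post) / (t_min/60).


rate = (39.1 − 19.9) / (100/60)

11.5200 L/hr


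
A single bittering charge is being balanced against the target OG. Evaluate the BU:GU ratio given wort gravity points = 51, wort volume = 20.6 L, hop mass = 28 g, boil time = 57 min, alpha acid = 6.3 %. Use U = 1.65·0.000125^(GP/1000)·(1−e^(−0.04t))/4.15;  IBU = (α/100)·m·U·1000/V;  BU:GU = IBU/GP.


U = 1.65·0.000125^(51/1000)·(1−e^(−0.04·57))/4.15 = 0.2257
IBU = (6.3/100)·28·0.2257·1000/20.6 = 19.3263
BU:GU = 19.3263/51

0.3789


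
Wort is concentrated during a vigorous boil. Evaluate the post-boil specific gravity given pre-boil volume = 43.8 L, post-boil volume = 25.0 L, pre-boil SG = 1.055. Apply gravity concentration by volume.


SG_post = 1 + (SG_pre − 1)·V_pre/V_post
pts_pre = (1.055 − 1)·1000 = 55.0000
pts_post = 55.0000·43.8/25.0 = 96.3600
SG_post = 1 + 96.3600/1000

1.0964


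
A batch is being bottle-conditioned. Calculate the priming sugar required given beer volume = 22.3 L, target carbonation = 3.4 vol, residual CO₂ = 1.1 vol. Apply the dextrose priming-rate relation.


sugar = (target − residual)·4.0·V
sugar = (3.4 − 1.1)·4.0·22.3

205.1600 g


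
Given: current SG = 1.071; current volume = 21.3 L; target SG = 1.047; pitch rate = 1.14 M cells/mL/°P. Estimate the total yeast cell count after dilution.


V_w = V·((SG_c−1)/(SG_t−1)−1);  °P = 259 − 259/SG_t;  cells = rate·(V+V_w)·°P
V_w = 21.3·((1.071−1)/(1.047−1)−1) = 10.8766
V_final = 21.3 + 10.8766 = 32.1766
°P = 259 − 259/1.047 = 11.6266
cells = 1.14·32.1766·11.6266

426.4773 billion cells


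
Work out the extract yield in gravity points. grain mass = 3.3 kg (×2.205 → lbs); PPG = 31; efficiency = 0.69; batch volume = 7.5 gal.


points = lbs × PPG × eff / vol
lbs = 3.3 × 2.205 = 7.2765
points = 7.2765 × 31 × 0.69 / 7.5

20.7526 points


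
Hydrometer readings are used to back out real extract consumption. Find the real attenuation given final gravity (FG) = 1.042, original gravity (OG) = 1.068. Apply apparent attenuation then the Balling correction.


AA = (OG−FG)/(OG−1)·100;  RA = AA·0.8192
AA = (1.068 − 1.042)/(1.068 − 1)·100 = 38.2353
RA = 38.2353·0.8192

31.3224 %


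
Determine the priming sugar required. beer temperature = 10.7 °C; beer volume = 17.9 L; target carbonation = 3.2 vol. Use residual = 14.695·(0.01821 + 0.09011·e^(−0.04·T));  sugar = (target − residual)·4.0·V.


residual = 14.695·(0.01821 + 0.09011·e^(−0.04·10.7)) = 1.1307
sugar = (3.2 − 1.1307)·4.0·17.9

148.1617 g


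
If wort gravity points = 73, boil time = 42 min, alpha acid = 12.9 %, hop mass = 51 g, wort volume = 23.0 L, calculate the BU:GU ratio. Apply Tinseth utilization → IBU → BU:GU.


U = 1.65·0.000125^(GP/1000)·(1−e^(−0.04t))/4.15;  IBU = (α/100)·m·U·1000/V;  BU:GU = IBU/GP
U = 1.65·0.000125^(73/1000)·(1−e^(−0.04·42))/4.15 = 0.1679
IBU = (12.9/100)·51·0.1679·1000/23.0 = 48.0139
BU:GU = 48.0139/73

0.6577


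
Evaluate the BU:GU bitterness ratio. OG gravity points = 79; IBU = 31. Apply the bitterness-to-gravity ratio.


BU:GU = IBU / OG_points
BU:GU = 31 / 79

0.3924


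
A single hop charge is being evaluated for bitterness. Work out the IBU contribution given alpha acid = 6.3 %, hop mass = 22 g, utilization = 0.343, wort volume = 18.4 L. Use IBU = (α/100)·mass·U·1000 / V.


IBU = (6.3/100)·22·0.343·1000 / 18.4

25.8368 IBU


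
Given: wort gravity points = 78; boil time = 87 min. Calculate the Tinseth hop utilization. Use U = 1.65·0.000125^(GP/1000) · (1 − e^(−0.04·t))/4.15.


bigness = 1.65·0.000125^(78/1000) = 0.8185
boil_factor = (1 − e^(−0.04·87))/4.15 = 0.2335
U = 0.8185 · 0.2335

0.1912


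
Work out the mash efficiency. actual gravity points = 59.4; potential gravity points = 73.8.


efficiency = actual / potential × 100
efficiency = 59.4 / 73.8 × 100

80.4878 %


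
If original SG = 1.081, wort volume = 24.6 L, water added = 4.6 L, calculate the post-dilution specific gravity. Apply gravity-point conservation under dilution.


SG_new = 1 + (SG_old − 1)·V_old/(V_old + V_water)
pts = (1.081 − 1)·1000·24.6/(24.6 + 4.6) = 68.2397
SG_new = 1 + 68.2397/1000

1.0682


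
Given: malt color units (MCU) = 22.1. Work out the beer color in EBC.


SRM = 1.4922·MCU^0.6859;  EBC = SRM·1.97
SRM = 1.4922·22.1^0.6859 = 12.4723
EBC = 12.4723·1.97

24.5704 EBC


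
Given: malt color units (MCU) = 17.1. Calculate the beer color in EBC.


SRM = 1.4922·MCU^0.6859;  EBC = SRM·1.97
SRM = 1.4922·17.1^0.6859 = 10.4602
EBC = 10.4602·1.97

20.6066 EBC


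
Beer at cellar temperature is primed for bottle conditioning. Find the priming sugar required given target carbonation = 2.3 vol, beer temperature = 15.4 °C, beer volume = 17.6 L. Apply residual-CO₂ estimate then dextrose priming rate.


residual = 14.695·(0.01821 + 0.09011·e^(−0.04·T));  sugar = (target − residual)·4.0·V
residual = 14.695·(0.01821 + 0.09011·e^(−0.04·15.4)) = 0.9828
sugar = (2.3 − 0.9828)·4.0·17.6

92.7324 g


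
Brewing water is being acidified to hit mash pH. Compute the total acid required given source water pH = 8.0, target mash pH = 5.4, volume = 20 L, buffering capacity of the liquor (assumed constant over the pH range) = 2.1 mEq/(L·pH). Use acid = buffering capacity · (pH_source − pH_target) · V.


acid = 2.1 · (8.0 − 5.4) · 20

109.2000 mEq


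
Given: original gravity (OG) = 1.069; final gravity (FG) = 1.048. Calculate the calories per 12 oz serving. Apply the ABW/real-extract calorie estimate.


ABW = (OG−FG)·131.25·0.79/FG;  °P = 259 − 259/SG (for OG→OE and FG→AE);  RE = 0.1808·OE + 0.8192·AE;  Cal = (6.9·ABW + 4·(RE−0.1))·FG·3.55
ABW = (1.069 − 1.048)·131.25·0.79/1.048 = 2.0777
OE = 259 − 259/1.069 = 16.7175 °P
AE = 259 − 259/1.048 = 11.8626 °P
RE = 0.1808·16.7175 + 0.8192·11.8626 = 12.7404 °P
Cal = (6.9·2.0777 + 4·(12.7404−0.1))·1.048·3.55

241.4451 kcal


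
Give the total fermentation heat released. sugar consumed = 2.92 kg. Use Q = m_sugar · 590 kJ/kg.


Q = 2.92 · 590

1722.8000 kJ


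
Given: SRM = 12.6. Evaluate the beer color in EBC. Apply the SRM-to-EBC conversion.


EBC = SRM · 1.97
EBC = 12.6 · 1.97

24.8220 EBC


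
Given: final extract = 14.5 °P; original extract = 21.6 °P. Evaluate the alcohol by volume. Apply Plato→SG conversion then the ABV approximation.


SG = 259/(259 − P);  ABV = (OG − FG)·131.25
OG = 259/(259 − 21.6) = 1.0910
FG = 259/(259 − 14.5) = 1.0593
ABV = (1.0910 − 1.0593)·131.25

4.1581 % ABV


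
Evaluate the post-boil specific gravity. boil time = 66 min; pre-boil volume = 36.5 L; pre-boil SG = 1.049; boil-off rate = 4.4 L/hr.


V_post = V_pre − rate·(t/60);  SG_post = 1 + (SG_pre−1)·V_pre/V_post
V_post = 36.5 − 4.4·(66/60) = 31.6600
SG_post = 1 + (1.049 − 1)·36.5/31.6600

1.0565


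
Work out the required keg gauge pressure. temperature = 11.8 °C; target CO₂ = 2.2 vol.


psi = vols/(0.01821 + 0.09011·e^(−0.04·T)) − 14.695
psi = 2.2/(0.01821 + 0.09011·e^(−0.04·11.8)) − 14.695

14.8684 psi


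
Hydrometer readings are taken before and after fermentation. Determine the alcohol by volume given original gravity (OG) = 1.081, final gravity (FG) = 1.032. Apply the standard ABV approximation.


ABV = (OG − FG) · 131.25
ABV = (1.081 − 1.032) · 131.25

6.4312 % ABV


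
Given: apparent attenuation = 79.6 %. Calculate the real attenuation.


RA = AA · 0.8192
RA = 79.6 · 0.8192

65.2083 %


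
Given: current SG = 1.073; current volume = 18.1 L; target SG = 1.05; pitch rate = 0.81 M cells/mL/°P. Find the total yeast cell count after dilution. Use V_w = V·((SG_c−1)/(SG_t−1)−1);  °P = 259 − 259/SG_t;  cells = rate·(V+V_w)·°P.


V_w = 18.1·((1.073−1)/(1.05−1)−1) = 8.3260
V_final = 18.1 + 8.3260 = 26.4260
°P = 259 − 259/1.05 = 12.3333
cells = 0.81·26.4260·12.3333

263.9957 billion cells


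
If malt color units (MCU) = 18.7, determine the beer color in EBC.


SRM = 1.4922·MCU^0.6859;  EBC = SRM·1.97
SRM = 1.4922·18.7^0.6859 = 11.1220
EBC = 11.1220·1.97

21.9104 EBC


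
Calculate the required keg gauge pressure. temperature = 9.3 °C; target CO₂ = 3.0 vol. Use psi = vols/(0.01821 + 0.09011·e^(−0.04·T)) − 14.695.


psi = 3.0/(0.01821 + 0.09011·e^(−0.04·9.3)) − 14.695

22.6520 psi


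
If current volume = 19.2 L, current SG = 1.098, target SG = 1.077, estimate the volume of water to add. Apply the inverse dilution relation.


V_water = V·((SG_curr − 1)/(SG_target − 1) − 1)
V_water = 19.2·((1.098 − 1)/(1.077 − 1) − 1)

5.2364 L


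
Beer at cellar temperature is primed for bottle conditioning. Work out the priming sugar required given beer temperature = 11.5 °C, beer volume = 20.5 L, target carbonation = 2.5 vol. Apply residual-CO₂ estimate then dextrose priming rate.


residual = 14.695·(0.01821 + 0.09011·e^(−0.04·T));  sugar = (target − residual)·4.0·V
residual = 14.695·(0.01821 + 0.09011·e^(−0.04·11.5)) = 1.1035
sugar = (2.5 − 1.1035)·4.0·20.5

114.5113 g


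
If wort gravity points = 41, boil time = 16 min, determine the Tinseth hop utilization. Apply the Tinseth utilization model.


U = 1.65·0.000125^(GP/1000) · (1 − e^(−0.04·t))/4.15
bigness = 1.65·0.000125^(41/1000) = 1.1415
boil_factor = (1 − e^(−0.04·16))/4.15 = 0.1139
U = 1.1415 · 0.1139

0.1300


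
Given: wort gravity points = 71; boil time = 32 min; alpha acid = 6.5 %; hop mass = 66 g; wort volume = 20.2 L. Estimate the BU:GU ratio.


U = 1.65·0.000125^(GP/1000)·(1−e^(−0.04t))/4.15;  IBU = (α/100)·m·U·1000/V;  BU:GU = IBU/GP
U = 1.65·0.000125^(71/1000)·(1−e^(−0.04·32))/4.15 = 0.1516
IBU = (6.5/100)·66·0.1516·1000/20.2 = 32.2060
BU:GU = 32.2060/71

0.4536


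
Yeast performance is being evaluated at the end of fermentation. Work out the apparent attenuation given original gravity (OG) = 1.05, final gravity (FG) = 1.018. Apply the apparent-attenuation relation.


AA = (OG − FG)/(OG − 1) · 100
AA = (1.05 − 1.018)/(1.05 − 1) · 100

64.0000 %


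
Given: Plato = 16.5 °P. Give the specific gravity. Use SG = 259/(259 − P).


SG = 259/(259 − 16.5)

1.0680


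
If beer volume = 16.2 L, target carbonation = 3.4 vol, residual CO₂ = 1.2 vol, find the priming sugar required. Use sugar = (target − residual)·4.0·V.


sugar = (3.4 − 1.2)·4.0·16.2

142.5600 g


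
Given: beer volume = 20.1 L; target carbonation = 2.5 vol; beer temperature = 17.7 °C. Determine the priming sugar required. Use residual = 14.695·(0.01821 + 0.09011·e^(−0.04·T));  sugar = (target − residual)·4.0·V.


residual = 14.695·(0.01821 + 0.09011·e^(−0.04·17.7)) = 0.9199
sugar = (2.5 − 0.9199)·4.0·20.1

127.0386 g


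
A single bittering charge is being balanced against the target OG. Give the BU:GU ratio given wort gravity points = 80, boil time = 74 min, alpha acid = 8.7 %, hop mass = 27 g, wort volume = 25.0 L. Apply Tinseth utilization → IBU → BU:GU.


U = 1.65·0.000125^(GP/1000)·(1−e^(−0.04t))/4.15;  IBU = (α/100)·m·U·1000/V;  BU:GU = IBU/GP
U = 1.65·0.000125^(80/1000)·(1−e^(−0.04·74))/4.15 = 0.1837
IBU = (8.7/100)·27·0.1837·1000/25.0 = 17.2593
BU:GU = 17.2593/80

0.2157


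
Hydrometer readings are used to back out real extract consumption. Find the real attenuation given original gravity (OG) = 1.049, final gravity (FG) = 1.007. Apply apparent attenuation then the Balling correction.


AA = (OG−FG)/(OG−1)·100;  RA = AA·0.8192
AA = (1.049 − 1.007)/(1.049 − 1)·100 = 85.7143
RA = 85.7143·0.8192

70.2171 %


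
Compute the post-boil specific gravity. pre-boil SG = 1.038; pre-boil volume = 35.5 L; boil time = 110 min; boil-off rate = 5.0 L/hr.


V_post = V_pre − rate·(t/60);  SG_post = 1 + (SG_pre−1)·V_pre/V_post
V_post = 35.5 − 5.0·(110/60) = 26.3333
SG_post = 1 + (1.038 − 1)·35.5/26.3333

1.0512


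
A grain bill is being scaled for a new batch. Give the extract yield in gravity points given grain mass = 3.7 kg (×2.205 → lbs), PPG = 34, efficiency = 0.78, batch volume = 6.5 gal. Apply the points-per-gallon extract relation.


points = lbs × PPG × eff / vol
lbs = 3.7 × 2.205 = 8.1585
points = 8.1585 × 34 × 0.78 / 6.5

33.2867 points


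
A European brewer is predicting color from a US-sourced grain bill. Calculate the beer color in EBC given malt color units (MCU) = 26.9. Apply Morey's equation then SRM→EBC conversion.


SRM = 1.4922·MCU^0.6859;  EBC = SRM·1.97
SRM = 1.4922·26.9^0.6859 = 14.2723
EBC = 14.2723·1.97

28.1164 EBC


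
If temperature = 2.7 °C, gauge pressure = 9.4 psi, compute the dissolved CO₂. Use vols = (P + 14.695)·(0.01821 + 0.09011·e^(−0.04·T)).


vols = (9.4 + 14.695)·(0.01821 + 0.09011·e^(−0.04·2.7))

2.3877 volumes


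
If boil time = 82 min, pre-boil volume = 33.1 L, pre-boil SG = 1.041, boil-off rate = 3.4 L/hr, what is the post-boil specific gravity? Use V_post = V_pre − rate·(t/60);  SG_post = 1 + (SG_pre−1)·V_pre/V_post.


V_post = 33.1 − 3.4·(82/60) = 28.4533
SG_post = 1 + (1.041 − 1)·33.1/28.4533

1.0477


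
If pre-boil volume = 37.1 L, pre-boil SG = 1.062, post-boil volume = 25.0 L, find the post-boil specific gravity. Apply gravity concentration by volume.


SG_post = 1 + (SG_pre − 1)·V_pre/V_post
pts_pre = (1.062 − 1)·1000 = 62.0000
pts_post = 62.0000·37.1/25.0 = 92.0080
SG_post = 1 + 92.0080/1000

1.0920


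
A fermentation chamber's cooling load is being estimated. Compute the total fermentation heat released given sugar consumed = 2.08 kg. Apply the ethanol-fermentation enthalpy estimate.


Q = m_sugar · 590 kJ/kg
Q = 2.08 · 590

1227.2000 kJ


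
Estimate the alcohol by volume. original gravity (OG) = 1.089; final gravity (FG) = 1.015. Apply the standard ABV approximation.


ABV = (OG − FG) · 131.25
ABV = (1.089 − 1.015) · 131.25

9.7125 % ABV


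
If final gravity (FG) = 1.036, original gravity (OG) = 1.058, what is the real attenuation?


AA = (OG−FG)/(OG−1)·100;  RA = AA·0.8192
AA = (1.058 − 1.036)/(1.058 − 1)·100 = 37.9310
RA = 37.9310·0.8192

31.0731 %


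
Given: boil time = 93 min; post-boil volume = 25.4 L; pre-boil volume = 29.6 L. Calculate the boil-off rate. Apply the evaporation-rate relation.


rate = (V_pre − V_post) / (t_min/60)
rate = (29.6 − 25.4) / (93/60)

2.7097 L/hr


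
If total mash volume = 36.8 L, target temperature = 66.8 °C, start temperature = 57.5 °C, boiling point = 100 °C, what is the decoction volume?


V_dec = V_total·(T_target − T_start)/(T_boil − T_start)
V_dec = 36.8·(66.8 − 57.5)/(100 − 57.5)

8.0527 L


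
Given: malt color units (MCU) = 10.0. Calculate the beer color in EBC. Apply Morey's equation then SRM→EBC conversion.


SRM = 1.4922·MCU^0.6859;  EBC = SRM·1.97
SRM = 1.4922·10.0^0.6859 = 7.2398
EBC = 7.2398·1.97

14.2624 EBC


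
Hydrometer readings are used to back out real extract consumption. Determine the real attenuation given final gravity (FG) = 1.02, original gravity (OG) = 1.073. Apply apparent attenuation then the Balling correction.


AA = (OG−FG)/(OG−1)·100;  RA = AA·0.8192
AA = (1.073 − 1.02)/(1.073 − 1)·100 = 72.6027
RA = 72.6027·0.8192

59.4762 %


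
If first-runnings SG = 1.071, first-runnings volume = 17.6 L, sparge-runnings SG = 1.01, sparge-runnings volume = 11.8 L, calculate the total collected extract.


total = Σ (SG_i − 1)·1000·V_i
first = (1.071 − 1)·1000·17.6 = 1249.6000
sparge = (1.01 − 1)·1000·11.8 = 118.0000
total = 1249.6000 + 118.0000

1367.6000 gravity·L


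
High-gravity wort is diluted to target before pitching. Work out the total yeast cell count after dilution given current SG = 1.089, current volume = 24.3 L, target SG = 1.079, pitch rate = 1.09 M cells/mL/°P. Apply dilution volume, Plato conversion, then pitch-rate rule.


V_w = V·((SG_c−1)/(SG_t−1)−1);  °P = 259 − 259/SG_t;  cells = rate·(V+V_w)·°P
V_w = 24.3·((1.089−1)/(1.079−1)−1) = 3.0759
V_final = 24.3 + 3.0759 = 27.3759
°P = 259 − 259/1.079 = 18.9629
cells = 1.09·27.3759·18.9629

565.8497 billion cells


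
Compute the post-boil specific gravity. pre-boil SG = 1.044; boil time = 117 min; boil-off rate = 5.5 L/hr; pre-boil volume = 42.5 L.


V_post = V_pre − rate·(t/60);  SG_post = 1 + (SG_pre−1)·V_pre/V_post
V_post = 42.5 − 5.5·(117/60) = 31.7750
SG_post = 1 + (1.044 − 1)·42.5/31.7750

1.0589


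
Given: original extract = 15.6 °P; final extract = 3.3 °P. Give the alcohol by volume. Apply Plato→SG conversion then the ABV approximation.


SG = 259/(259 − P);  ABV = (OG − FG)·131.25
OG = 259/(259 − 15.6) = 1.0641
FG = 259/(259 − 3.3) = 1.0129
ABV = (1.0641 − 1.0129)·131.25

6.7182 % ABV


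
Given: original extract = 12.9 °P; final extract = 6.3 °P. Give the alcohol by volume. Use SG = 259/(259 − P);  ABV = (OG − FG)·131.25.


OG = 259/(259 − 12.9) = 1.0524
FG = 259/(259 − 6.3) = 1.0249
ABV = (1.0524 − 1.0249)·131.25

3.6077 % ABV


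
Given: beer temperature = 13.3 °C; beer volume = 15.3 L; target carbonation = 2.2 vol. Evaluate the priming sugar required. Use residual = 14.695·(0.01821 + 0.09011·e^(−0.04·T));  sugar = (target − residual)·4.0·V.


residual = 14.695·(0.01821 + 0.09011·e^(−0.04·13.3)) = 1.0454
sugar = (2.2 − 1.0454)·4.0·15.3

70.6585 g


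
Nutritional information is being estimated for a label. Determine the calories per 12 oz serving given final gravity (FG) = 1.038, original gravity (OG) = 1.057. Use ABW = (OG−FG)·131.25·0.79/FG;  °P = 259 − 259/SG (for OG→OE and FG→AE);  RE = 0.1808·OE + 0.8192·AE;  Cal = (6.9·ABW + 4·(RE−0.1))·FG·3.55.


ABW = (1.057 − 1.038)·131.25·0.79/1.038 = 1.8979
OE = 259 − 259/1.057 = 13.9669 °P
AE = 259 − 259/1.038 = 9.4817 °P
RE = 0.1808·13.9669 + 0.8192·9.4817 = 10.2926 °P
Cal = (6.9·1.8979 + 4·(10.2926−0.1))·1.038·3.55

198.4918 kcal


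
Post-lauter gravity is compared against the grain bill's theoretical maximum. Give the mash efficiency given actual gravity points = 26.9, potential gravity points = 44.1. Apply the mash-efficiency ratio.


efficiency = actual / potential × 100
efficiency = 26.9 / 44.1 × 100

60.9977 %


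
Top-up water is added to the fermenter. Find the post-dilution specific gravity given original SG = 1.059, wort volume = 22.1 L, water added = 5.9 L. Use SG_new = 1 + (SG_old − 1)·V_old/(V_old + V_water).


pts = (1.059 − 1)·1000·22.1/(22.1 + 5.9) = 46.5679
SG_new = 1 + 46.5679/1000

1.0466


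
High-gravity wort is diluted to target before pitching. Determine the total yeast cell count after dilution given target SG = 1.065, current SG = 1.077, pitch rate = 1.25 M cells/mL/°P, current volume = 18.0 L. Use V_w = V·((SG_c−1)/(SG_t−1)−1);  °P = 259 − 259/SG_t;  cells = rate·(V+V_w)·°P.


V_w = 18.0·((1.077−1)/(1.065−1)−1) = 3.3231
V_final = 18.0 + 3.3231 = 21.3231
°P = 259 − 259/1.065 = 15.8075
cells = 1.25·21.3231·15.8075

421.3310 billion cells


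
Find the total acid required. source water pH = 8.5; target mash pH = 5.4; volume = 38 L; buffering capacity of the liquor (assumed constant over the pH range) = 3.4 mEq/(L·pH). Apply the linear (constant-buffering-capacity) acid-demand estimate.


acid = buffering capacity · (pH_source − pH_target) · V
acid = 3.4 · (8.5 − 5.4) · 38

400.5200 mEq


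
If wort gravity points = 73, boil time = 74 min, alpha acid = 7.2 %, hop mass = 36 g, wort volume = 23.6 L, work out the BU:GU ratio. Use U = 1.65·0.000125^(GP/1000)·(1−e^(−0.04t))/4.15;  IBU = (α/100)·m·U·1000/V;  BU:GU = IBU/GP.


U = 1.65·0.000125^(73/1000)·(1−e^(−0.04·74))/4.15 = 0.1956
IBU = (7.2/100)·36·0.1956·1000/23.6 = 21.4845
BU:GU = 21.4845/73

0.2943


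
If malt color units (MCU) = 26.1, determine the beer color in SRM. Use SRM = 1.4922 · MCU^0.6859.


SRM = 1.4922 · 26.1^0.6859

13.9798 SRM


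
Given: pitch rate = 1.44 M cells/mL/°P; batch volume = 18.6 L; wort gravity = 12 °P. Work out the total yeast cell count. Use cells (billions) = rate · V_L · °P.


cells = 1.44 · 18.6 · 12

321.4080 billion cells


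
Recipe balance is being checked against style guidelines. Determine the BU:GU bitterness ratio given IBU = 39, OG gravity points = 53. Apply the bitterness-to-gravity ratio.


BU:GU = IBU / OG_points
BU:GU = 39 / 53

0.7358


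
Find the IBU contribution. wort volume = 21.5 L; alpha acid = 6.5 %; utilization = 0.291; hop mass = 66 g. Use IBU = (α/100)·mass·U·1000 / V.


IBU = (6.5/100)·66·0.291·1000 / 21.5

58.0647 IBU


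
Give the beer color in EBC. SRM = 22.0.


EBC = SRM · 1.97
EBC = 22.0 · 1.97

43.3400 EBC


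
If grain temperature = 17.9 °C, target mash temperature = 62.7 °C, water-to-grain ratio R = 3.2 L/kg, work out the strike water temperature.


T_strike = (0.41/R)·(T_mash − T_grain) + T_mash
T_strike = (0.41/3.2)·(62.7 − 17.9) + 62.7

68.4400 °C


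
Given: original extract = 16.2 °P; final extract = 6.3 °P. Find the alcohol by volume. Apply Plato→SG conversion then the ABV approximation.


SG = 259/(259 − P);  ABV = (OG − FG)·131.25
OG = 259/(259 − 16.2) = 1.0667
FG = 259/(259 − 6.3) = 1.0249
ABV = (1.0667 − 1.0249)·131.25

5.4850 % ABV


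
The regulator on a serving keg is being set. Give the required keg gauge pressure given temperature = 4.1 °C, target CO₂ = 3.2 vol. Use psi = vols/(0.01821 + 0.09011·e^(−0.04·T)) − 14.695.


psi = 3.2/(0.01821 + 0.09011·e^(−0.04·4.1)) − 14.695

19.0994 psi


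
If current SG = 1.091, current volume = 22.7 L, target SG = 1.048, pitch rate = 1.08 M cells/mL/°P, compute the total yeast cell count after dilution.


V_w = V·((SG_c−1)/(SG_t−1)−1);  °P = 259 − 259/SG_t;  cells = rate·(V+V_w)·°P
V_w = 22.7·((1.091−1)/(1.048−1)−1) = 20.3354
V_final = 22.7 + 20.3354 = 43.0354
°P = 259 − 259/1.048 = 11.8626
cells = 1.08·43.0354·11.8626

551.3527 billion cells


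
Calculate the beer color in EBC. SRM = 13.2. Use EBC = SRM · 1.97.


EBC = 13.2 · 1.97

26.0040 EBC


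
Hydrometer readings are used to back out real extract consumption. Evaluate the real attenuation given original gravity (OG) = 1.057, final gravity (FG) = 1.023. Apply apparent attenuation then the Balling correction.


AA = (OG−FG)/(OG−1)·100;  RA = AA·0.8192
AA = (1.057 − 1.023)/(1.057 − 1)·100 = 59.6491
RA = 59.6491·0.8192

48.8646 %


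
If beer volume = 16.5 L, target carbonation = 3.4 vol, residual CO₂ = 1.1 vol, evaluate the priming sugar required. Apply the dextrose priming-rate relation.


sugar = (target − residual)·4.0·V
sugar = (3.4 − 1.1)·4.0·16.5

151.8000 g


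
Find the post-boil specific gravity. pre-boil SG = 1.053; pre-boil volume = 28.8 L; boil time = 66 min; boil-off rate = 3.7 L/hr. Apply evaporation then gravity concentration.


V_post = V_pre − rate·(t/60);  SG_post = 1 + (SG_pre−1)·V_pre/V_post
V_post = 28.8 − 3.7·(66/60) = 24.7300
SG_post = 1 + (1.053 − 1)·28.8/24.7300

1.0617


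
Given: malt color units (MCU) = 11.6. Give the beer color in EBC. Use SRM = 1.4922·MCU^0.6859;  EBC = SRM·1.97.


SRM = 1.4922·11.6^0.6859 = 8.0157
EBC = 8.0157·1.97

15.7908 EBC


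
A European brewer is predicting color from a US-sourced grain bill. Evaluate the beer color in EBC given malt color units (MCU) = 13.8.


SRM = 1.4922·MCU^0.6859;  EBC = SRM·1.97
SRM = 1.4922·13.8^0.6859 = 9.0296
EBC = 9.0296·1.97

17.7884 EBC


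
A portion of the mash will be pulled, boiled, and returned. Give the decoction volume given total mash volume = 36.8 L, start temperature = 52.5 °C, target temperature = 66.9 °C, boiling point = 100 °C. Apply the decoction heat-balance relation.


V_dec = V_total·(T_target − T_start)/(T_boil − T_start)
V_dec = 36.8·(66.9 − 52.5)/(100 − 52.5)

11.1562 L


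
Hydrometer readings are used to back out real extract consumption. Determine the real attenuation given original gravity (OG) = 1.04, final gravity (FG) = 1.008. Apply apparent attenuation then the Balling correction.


AA = (OG−FG)/(OG−1)·100;  RA = AA·0.8192
AA = (1.04 − 1.008)/(1.04 − 1)·100 = 80.0000
RA = 80.0000·0.8192

65.5360 %


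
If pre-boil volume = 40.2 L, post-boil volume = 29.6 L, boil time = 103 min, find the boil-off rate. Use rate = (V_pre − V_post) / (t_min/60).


rate = (40.2 − 29.6) / (103/60)

6.1748 L/hr


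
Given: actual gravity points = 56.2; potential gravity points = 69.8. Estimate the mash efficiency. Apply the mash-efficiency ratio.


efficiency = actual / potential × 100
efficiency = 56.2 / 69.8 × 100

80.5158 %


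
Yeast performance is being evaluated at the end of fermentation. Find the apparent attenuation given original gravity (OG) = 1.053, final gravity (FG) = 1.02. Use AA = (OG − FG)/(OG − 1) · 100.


AA = (1.053 − 1.02)/(1.053 − 1) · 100

62.2642 %


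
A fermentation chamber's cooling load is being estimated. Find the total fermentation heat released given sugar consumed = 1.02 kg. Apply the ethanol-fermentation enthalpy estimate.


Q = m_sugar · 590 kJ/kg
Q = 1.02 · 590

601.8000 kJ


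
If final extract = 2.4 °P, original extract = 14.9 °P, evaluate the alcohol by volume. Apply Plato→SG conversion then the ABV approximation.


SG = 259/(259 − P);  ABV = (OG − FG)·131.25
OG = 259/(259 − 14.9) = 1.0610
FG = 259/(259 − 2.4) = 1.0094
ABV = (1.0610 − 1.0094)·131.25

6.7840 % ABV


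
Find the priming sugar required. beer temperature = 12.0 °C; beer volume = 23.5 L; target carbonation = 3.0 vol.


residual = 14.695·(0.01821 + 0.09011·e^(−0.04·T));  sugar = (target − residual)·4.0·V
residual = 14.695·(0.01821 + 0.09011·e^(−0.04·12.0)) = 1.0870
sugar = (3.0 − 1.0870)·4.0·23.5

179.8250 g


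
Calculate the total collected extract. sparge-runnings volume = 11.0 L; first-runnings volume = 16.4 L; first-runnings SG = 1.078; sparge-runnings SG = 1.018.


total = Σ (SG_i − 1)·1000·V_i
first = (1.078 − 1)·1000·16.4 = 1279.2000
sparge = (1.018 − 1)·1000·11.0 = 198.0000
total = 1279.2000 + 198.0000

1477.2000 gravity·L


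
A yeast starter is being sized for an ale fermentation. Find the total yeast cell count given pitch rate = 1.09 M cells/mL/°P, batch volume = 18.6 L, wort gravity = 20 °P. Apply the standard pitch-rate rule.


cells (billions) = rate · V_L · °P
cells = 1.09 · 18.6 · 20

405.4800 billion cells


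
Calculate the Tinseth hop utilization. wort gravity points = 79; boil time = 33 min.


U = 1.65·0.000125^(GP/1000) · (1 − e^(−0.04·t))/4.15
bigness = 1.65·0.000125^(79/1000) = 0.8112
boil_factor = (1 − e^(−0.04·33))/4.15 = 0.1766
U = 0.8112 · 0.1766

0.1433


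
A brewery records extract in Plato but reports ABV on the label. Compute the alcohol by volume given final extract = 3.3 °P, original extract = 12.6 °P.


SG = 259/(259 − P);  ABV = (OG − FG)·131.25
OG = 259/(259 − 12.6) = 1.0511
FG = 259/(259 − 3.3) = 1.0129
ABV = (1.0511 − 1.0129)·131.25

5.0178 % ABV


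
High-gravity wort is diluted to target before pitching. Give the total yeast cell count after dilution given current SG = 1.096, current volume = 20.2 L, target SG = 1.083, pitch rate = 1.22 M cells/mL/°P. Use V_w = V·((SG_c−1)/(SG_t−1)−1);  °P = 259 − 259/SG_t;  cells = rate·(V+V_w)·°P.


V_w = 20.2·((1.096−1)/(1.083−1)−1) = 3.1639
V_final = 20.2 + 3.1639 = 23.3639
°P = 259 − 259/1.083 = 19.8495
cells = 1.22·23.3639·19.8495

565.7880 billion cells


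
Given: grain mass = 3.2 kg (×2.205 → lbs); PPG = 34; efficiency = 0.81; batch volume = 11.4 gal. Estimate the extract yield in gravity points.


points = lbs × PPG × eff / vol
lbs = 3.2 × 2.205 = 7.0560
points = 7.0560 × 34 × 0.81 / 11.4

17.0458 points


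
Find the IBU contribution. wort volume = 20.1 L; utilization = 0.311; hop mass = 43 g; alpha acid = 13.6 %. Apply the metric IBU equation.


IBU = (α/100)·mass·U·1000 / V
IBU = (13.6/100)·43·0.311·1000 / 20.1

90.4840 IBU


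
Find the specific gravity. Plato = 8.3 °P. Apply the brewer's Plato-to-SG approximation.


SG = 259/(259 − P)
SG = 259/(259 − 8.3)

1.0331


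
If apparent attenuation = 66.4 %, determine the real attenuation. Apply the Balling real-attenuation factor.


RA = AA · 0.8192
RA = 66.4 · 0.8192

54.3949 %


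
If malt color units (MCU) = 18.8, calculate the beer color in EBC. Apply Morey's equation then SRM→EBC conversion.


SRM = 1.4922·MCU^0.6859;  EBC = SRM·1.97
SRM = 1.4922·18.8^0.6859 = 11.1628
EBC = 11.1628·1.97

21.9907 EBC


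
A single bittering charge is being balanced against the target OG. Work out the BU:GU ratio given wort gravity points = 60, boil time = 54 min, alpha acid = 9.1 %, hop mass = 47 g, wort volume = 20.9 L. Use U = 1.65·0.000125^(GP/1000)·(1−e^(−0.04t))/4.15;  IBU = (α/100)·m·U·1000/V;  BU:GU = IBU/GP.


U = 1.65·0.000125^(60/1000)·(1−e^(−0.04·54))/4.15 = 0.2051
IBU = (9.1/100)·47·0.2051·1000/20.9 = 41.9785
BU:GU = 41.9785/60

0.6996


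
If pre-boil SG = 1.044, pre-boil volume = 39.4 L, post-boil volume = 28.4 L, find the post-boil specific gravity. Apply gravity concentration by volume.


SG_post = 1 + (SG_pre − 1)·V_pre/V_post
pts_pre = (1.044 − 1)·1000 = 44.0000
pts_post = 44.0000·39.4/28.4 = 61.0423
SG_post = 1 + 61.0423/1000

1.0610


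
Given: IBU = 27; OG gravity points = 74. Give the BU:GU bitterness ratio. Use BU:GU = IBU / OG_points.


BU:GU = 27 / 74

0.3649


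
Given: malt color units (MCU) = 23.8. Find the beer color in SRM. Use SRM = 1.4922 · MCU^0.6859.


SRM = 1.4922 · 23.8^0.6859

13.1226 SRM
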